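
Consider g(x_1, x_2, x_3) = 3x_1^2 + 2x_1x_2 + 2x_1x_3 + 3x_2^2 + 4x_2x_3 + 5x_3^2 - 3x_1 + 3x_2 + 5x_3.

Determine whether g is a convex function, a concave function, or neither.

convex

g is quadratic, so its Hessian is the constant matrix H = [[6, 2, 2], [2, 6, 4], [2, 4, 10]].
Leading principal minors: 6, 32, 232.
All positive ⇒ H ≻ 0 ⇒ convex.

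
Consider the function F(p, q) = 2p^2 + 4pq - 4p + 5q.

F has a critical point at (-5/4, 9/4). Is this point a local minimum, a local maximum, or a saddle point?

The Hessian of F is constant: H = [[4, 4], [4, 0]].
det(H) = 4·0 − 4² = -16.
Since det(H) < 0, H is indefinite and the critical point is a saddle point.

saddle point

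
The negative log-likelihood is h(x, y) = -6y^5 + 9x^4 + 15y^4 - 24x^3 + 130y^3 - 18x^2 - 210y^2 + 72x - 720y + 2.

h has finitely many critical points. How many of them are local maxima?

h separates as a function of x plus a function of y, so ∇h=0 decouples.
∂h/∂x = 36(x - 2)(x - 1)(x + 1) = 0 at x ∈ {-1, 1, 2}; ∂h/∂y = -30(y - 4)(y - 2)(y + 1)(y + 3) = 0 at y ∈ {-3, -1, 2, 4}.
The Hessian is diagonal: diag(h_xx, h_yy). Second derivatives: h_xx(-1)=216, h_xx(1)=-72, h_xx(2)=108; h_yy(-3)=2100, h_yy(-1)=-900, h_yy(2)=900, h_yy(4)=-2100.
Local maxima occur where both diagonal entries negative: (1, -1), (1, 4). Count: 2.

2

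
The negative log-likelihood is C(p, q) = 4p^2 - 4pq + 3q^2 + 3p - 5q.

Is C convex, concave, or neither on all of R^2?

C is quadratic, so its Hessian is the constant matrix H = [[8, -4], [-4, 6]].
det(H) = 32, tr(H) = 14.
det(H) > 0 and tr(H) > 0, so H is positive definite everywhere: convex.

convex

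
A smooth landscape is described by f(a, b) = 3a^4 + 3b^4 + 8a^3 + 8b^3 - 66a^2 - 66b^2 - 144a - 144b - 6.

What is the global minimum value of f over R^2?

f(a,b) separates as P(a) + Q(b) − 6, so its minimum is min P + min Q − 6.
P'(a) = 12(a - 3)(a + 1)(a + 4) vanishes at a ∈ {-4, -1, 3}; Q'(b) = 12(b - 3)(b + 1)(b + 4) vanishes at b ∈ {-4, -1, 3}.
Local minima of P (where P''>0): P(-4)=-224, P(3)=-567. Local minima of Q: Q(-4)=-224, Q(3)=-567.
So the global minimum of f is P(3) + Q(3) − 6 = -567 − 567 − 6 = -1140, attained at (3, 3).

-1140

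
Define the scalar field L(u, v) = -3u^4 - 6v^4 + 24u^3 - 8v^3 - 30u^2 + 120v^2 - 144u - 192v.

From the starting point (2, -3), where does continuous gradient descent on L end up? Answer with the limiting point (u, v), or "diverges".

(3, 1)

L is separable, so gradient descent decouples: u follows -∂L/∂u, v follows -∂L/∂v.
∂L/∂u = -12(u - 4)(u - 3)(u + 1); at u=2 this is -72, so u increases.
∂L/∂v = -24(v - 2)(v - 1)(v + 4); at v=-3 this is -480, so v increases.
u converges to its nearest critical value 3 (a local min of the u-part); v converges to 1. The iterate converges to (3, 1).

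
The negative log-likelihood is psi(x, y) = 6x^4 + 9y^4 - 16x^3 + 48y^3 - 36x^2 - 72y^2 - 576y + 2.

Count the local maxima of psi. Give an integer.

psi separates as a function of x plus a function of y, so ∇psi=0 decouples.
∂psi/∂x = 24x(x - 3)(x + 1) = 0 at x ∈ {-1, 0, 3}; ∂psi/∂y = 36(y - 2)(y + 2)(y + 4) = 0 at y ∈ {-4, -2, 2}.
The Hessian is diagonal: diag(psi_xx, psi_yy). Second derivatives: psi_xx(-1)=96, psi_xx(0)=-72, psi_xx(3)=288; psi_yy(-4)=432, psi_yy(-2)=-288, psi_yy(2)=864.
Local maxima occur where both diagonal entries negative: (0, -2). Count: 1.

1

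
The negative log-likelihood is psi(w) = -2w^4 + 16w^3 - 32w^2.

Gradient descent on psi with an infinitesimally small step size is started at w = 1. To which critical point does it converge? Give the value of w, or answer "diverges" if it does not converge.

psi'(w) = -8w(w - 4)(w - 2), so psi'(1) = -24.
Gradient descent moves in the -psi' direction, i.e. w is increasing.
The nearest critical point in that direction is w = 2, where psi'' = 32 > 0 (a local minimum). The iterate converges there.

2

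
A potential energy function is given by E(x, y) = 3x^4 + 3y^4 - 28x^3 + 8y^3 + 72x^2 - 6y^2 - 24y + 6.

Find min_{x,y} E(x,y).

-13

E(x,y) separates as P(x) + Q(y) + 6, so its minimum is min P + min Q + 6.
P'(x) = 12x(x - 4)(x - 3) vanishes at x ∈ {0, 3, 4}; Q'(y) = 12(y - 1)(y + 1)(y + 2) vanishes at y ∈ {-2, -1, 1}.
Local minima of P (where P''>0): P(0)=0, P(4)=128. Local minima of Q: Q(-2)=8, Q(1)=-19.
So the global minimum of E is P(0) + Q(1) + 6 = 0 − 19 + 6 = -13, attained at (0, 1).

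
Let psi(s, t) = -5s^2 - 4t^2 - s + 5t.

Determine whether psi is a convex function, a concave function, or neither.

concave

psi is quadratic, so its Hessian is the constant matrix H = [[-10, 0], [0, -8]].
det(H) = 80, tr(H) = -18.
det(H) > 0 and tr(H) < 0, so H is negative definite everywhere: concave.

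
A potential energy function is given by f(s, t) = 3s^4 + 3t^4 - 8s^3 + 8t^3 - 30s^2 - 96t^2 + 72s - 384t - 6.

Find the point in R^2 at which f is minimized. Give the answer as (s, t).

f(s,t) separates as P(s) + Q(t) − 6, so its minimum is min P + min Q − 6.
P'(s) = 12(s - 3)(s - 1)(s + 2) vanishes at s ∈ {-2, 1, 3}; Q'(t) = 12(t - 4)(t + 2)(t + 4) vanishes at t ∈ {-4, -2, 4}.
Local minima of P (where P''>0): P(-2)=-152, P(3)=-27. Local minima of Q: Q(-4)=256, Q(4)=-1792.
So the global minimum of f is P(-2) + Q(4) − 6 = -152 − 1792 − 6 = -1950, attained at (-2, 4).

(-2, 4)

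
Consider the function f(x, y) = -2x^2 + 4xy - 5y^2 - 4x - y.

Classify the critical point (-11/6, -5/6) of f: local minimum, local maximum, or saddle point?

local maximum

The Hessian of f is constant: H = [[-4, 4], [4, -10]].
det(H) = (-4)·(-10) − 4² = 24.
det(H) > 0 and tr(H) = -14 < 0, so H is negative definite and the point is a local maximum.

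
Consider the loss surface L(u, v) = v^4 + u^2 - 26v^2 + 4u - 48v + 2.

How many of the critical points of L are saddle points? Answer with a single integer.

L separates as a function of u plus a function of v, so ∇L=0 decouples.
∂L/∂u = 2(u + 2) = 0 at u ∈ {-2}; ∂L/∂v = 4(v - 4)(v + 1)(v + 3) = 0 at v ∈ {-3, -1, 4}.
The Hessian is diagonal: diag(L_uu, L_vv). Second derivatives: L_uu(-2)=2; L_vv(-3)=56, L_vv(-1)=-40, L_vv(4)=140.
Saddle points occur where the two diagonal entries have opposite signs: (-2, -1). Count: 1.

1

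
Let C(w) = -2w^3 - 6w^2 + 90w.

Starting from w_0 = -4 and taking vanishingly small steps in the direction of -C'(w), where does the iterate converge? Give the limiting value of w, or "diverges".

-5

C'(w) = -6(w - 3)(w + 5), so C'(-4) = 42.
Gradient descent moves in the -C' direction, i.e. w is decreasing.
The nearest critical point in that direction is w = -5, where C'' = 48 > 0 (a local minimum). The iterate converges there.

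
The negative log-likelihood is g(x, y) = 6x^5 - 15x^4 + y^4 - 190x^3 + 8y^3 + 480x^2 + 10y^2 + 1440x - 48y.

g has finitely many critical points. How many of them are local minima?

4

g separates as a function of x plus a function of y, so ∇g=0 decouples.
∂g/∂x = 30(x - 4)(x - 3)(x + 1)(x + 4) = 0 at x ∈ {-4, -1, 3, 4}; ∂g/∂y = 4(y - 1)(y + 3)(y + 4) = 0 at y ∈ {-4, -3, 1}.
The Hessian is diagonal: diag(g_xx, g_yy). Second derivatives: g_xx(-4)=-5040, g_xx(-1)=1800, g_xx(3)=-840, g_xx(4)=1200; g_yy(-4)=20, g_yy(-3)=-16, g_yy(1)=80.
Local minima occur where both diagonal entries positive: (-1, -4), (-1, 1), (4, -4), (4, 1). Count: 4.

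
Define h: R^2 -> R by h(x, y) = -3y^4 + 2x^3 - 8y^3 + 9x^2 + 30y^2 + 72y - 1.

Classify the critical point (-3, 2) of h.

The mixed partial ∂²h/∂x∂y is 0, so the Hessian at any point is diag(h_xx, h_yy) = diag(6(2x + 3), 12(-3y^2 - 4y + 5)).
At (-3, 2): H = diag(-18, -180).
Both eigenvalues are negative, so H is negative definite: a local maximum.

local maximum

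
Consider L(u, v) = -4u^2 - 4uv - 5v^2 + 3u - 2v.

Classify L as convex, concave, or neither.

L is quadratic, so its Hessian is the constant matrix H = [[-8, -4], [-4, -10]].
det(H) = 64, tr(H) = -18.
det(H) > 0 and tr(H) < 0, so H is negative definite everywhere: concave.

concave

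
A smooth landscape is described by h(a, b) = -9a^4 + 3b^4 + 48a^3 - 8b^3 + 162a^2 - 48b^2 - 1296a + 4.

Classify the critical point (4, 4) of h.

The mixed partial ∂²h/∂a∂b is 0, so the Hessian at any point is diag(h_aa, h_bb) = diag(36(-3a^2 + 8a + 9), 12(3b^2 - 4b - 8)).
At (4, 4): H = diag(-252, 288).
The eigenvalues have opposite signs, so H is indefinite: a saddle point.

saddle point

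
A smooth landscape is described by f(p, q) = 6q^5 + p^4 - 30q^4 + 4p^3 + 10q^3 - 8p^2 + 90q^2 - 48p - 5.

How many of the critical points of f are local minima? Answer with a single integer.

f separates as a function of p plus a function of q, so ∇f=0 decouples.
∂f/∂p = 4(p - 2)(p + 2)(p + 3) = 0 at p ∈ {-3, -2, 2}; ∂f/∂q = 30q(q - 3)(q - 2)(q + 1) = 0 at q ∈ {-1, 0, 2, 3}.
The Hessian is diagonal: diag(f_pp, f_qq). Second derivatives: f_pp(-3)=20, f_pp(-2)=-16, f_pp(2)=80; f_qq(-1)=-360, f_qq(0)=180, f_qq(2)=-180, f_qq(3)=360.
Local minima occur where both diagonal entries positive: (-3, 0), (-3, 3), (2, 0), (2, 3). Count: 4.

4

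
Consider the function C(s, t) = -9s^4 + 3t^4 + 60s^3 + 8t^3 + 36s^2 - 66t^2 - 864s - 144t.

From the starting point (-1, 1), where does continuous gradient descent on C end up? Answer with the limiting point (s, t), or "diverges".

C is separable, so gradient descent decouples: s follows -∂C/∂s, t follows -∂C/∂t.
∂C/∂s = -36(s - 4)(s - 3)(s + 2); at s=-1 this is -720, so s increases.
∂C/∂t = 12(t - 3)(t + 1)(t + 4); at t=1 this is -240, so t increases.
s converges to its nearest critical value 3 (a local min of the s-part); t converges to 3. The iterate converges to (3, 3).

(3, 3)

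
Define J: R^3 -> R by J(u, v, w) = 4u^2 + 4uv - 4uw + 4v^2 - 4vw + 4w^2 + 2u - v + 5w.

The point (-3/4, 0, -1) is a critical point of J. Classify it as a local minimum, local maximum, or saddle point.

The Hessian is constant: H = [[8, 4, -4], [4, 8, -4], [-4, -4, 8]].
Leading principal minors: Δ₁ = 8, Δ₂ = 48, Δ₃ = 256.
All leading minors are positive, so H is positive definite: a local minimum.

local minimum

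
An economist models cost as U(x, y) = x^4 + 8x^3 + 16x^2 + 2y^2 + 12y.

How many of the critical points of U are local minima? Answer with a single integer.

U separates as a function of x plus a function of y, so ∇U=0 decouples.
∂U/∂x = 4x(x + 2)(x + 4) = 0 at x ∈ {-4, -2, 0}; ∂U/∂y = 4(y + 3) = 0 at y ∈ {-3}.
The Hessian is diagonal: diag(U_xx, U_yy). Second derivatives: U_xx(-4)=32, U_xx(-2)=-16, U_xx(0)=32; U_yy(-3)=4.
Local minima occur where both diagonal entries positive: (-4, -3), (0, -3). Count: 2.

2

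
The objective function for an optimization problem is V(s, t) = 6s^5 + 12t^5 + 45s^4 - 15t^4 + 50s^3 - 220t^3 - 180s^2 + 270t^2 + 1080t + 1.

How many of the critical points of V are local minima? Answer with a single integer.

V separates as a function of s plus a function of t, so ∇V=0 decouples.
∂V/∂s = 30s(s - 1)(s + 3)(s + 4) = 0 at s ∈ {-4, -3, 0, 1}; ∂V/∂t = 60(t - 3)(t - 2)(t + 1)(t + 3) = 0 at t ∈ {-3, -1, 2, 3}.
The Hessian is diagonal: diag(V_ss, V_tt). Second derivatives: V_ss(-4)=-600, V_ss(-3)=360, V_ss(0)=-360, V_ss(1)=600; V_tt(-3)=-3600, V_tt(-1)=1440, V_tt(2)=-900, V_tt(3)=1440.
Local minima occur where both diagonal entries positive: (-3, -1), (-3, 3), (1, -1), (1, 3). Count: 4.

4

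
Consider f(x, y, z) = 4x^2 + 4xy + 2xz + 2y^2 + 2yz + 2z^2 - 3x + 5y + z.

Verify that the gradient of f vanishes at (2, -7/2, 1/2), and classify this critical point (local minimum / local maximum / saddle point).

local minimum

∇f = (8x + 4y + 2z - 3, 4x + 4y + 2z + 5, 2x + 2y + 4z + 1); substituting (2, -7/2, 1/2) gives ∇f = (0, 0, 0), so (2, -7/2, 1/2) is indeed a critical point.
The Hessian is constant: H = [[8, 4, 2], [4, 4, 2], [2, 2, 4]].
Leading principal minors: Δ₁ = 8, Δ₂ = 16, Δ₃ = 48.
All leading minors are positive, so H is positive definite: a local minimum.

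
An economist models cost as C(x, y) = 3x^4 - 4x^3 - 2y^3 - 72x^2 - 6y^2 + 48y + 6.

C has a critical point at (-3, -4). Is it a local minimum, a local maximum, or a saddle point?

local minimum

The mixed partial ∂²C/∂x∂y is 0, so the Hessian at any point is diag(C_xx, C_yy) = diag(12(3x^2 - 2x - 12), -12(y + 1)).
At (-3, -4): H = diag(252, 36).
Both eigenvalues are positive, so H is positive definite: a local minimum.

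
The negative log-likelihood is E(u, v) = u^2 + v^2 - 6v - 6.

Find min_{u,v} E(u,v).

-15

E(u,v) separates as P(u) + Q(v) − 6, so its minimum is min P + min Q − 6.
P'(u) = 2u vanishes at u ∈ {0}; Q'(v) = 2v - 6 vanishes at v ∈ {3}.
Local minima of P (where P''>0): P(0)=0. Local minima of Q: Q(3)=-9.
So the global minimum of E is P(0) + Q(3) − 6 = 0 − 9 − 6 = -15, attained at (0, 3).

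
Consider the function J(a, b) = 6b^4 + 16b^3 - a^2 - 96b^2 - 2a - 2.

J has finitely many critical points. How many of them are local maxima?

J separates as a function of a plus a function of b, so ∇J=0 decouples.
∂J/∂a = -2(a + 1) = 0 at a ∈ {-1}; ∂J/∂b = 24b(b - 2)(b + 4) = 0 at b ∈ {-4, 0, 2}.
The Hessian is diagonal: diag(J_aa, J_bb). Second derivatives: J_aa(-1)=-2; J_bb(-4)=576, J_bb(0)=-192, J_bb(2)=288.
Local maxima occur where both diagonal entries negative: (-1, 0). Count: 1.

1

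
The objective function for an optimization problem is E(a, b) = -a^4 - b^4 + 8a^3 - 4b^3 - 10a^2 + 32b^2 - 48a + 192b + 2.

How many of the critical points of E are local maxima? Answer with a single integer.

E separates as a function of a plus a function of b, so ∇E=0 decouples.
∂E/∂a = -4(a - 4)(a - 3)(a + 1) = 0 at a ∈ {-1, 3, 4}; ∂E/∂b = -4(b - 4)(b + 3)(b + 4) = 0 at b ∈ {-4, -3, 4}.
The Hessian is diagonal: diag(E_aa, E_bb). Second derivatives: E_aa(-1)=-80, E_aa(3)=16, E_aa(4)=-20; E_bb(-4)=-32, E_bb(-3)=28, E_bb(4)=-224.
Local maxima occur where both diagonal entries negative: (-1, -4), (-1, 4), (4, -4), (4, 4). Count: 4.

4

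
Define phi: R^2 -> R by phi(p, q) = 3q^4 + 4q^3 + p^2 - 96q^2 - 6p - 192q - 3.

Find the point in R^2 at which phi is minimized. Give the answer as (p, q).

phi(p,q) separates as A(p) + B(q) − 3, so its minimum is min A + min B − 3.
A'(p) = 2p - 6 vanishes at p ∈ {3}; B'(q) = 12(q - 4)(q + 1)(q + 4) vanishes at q ∈ {-4, -1, 4}.
Local minima of A (where A''>0): A(3)=-9. Local minima of B: B(-4)=-256, B(4)=-1280.
So the global minimum of phi is A(3) + B(4) − 3 = -9 − 1280 − 3 = -1292, attained at (3, 4).

(3, 4)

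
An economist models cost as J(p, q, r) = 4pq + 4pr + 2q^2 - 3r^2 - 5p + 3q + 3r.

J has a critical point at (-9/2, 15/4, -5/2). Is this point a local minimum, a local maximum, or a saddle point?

saddle point

The Hessian is constant: H = [[0, 4, 4], [4, 4, 0], [4, 0, -6]].
Leading principal minors: Δ₁ = 0, Δ₂ = -16, Δ₃ = 32.
The minors fit neither the all-positive nor the alternating-sign pattern, so H is indefinite: a saddle point.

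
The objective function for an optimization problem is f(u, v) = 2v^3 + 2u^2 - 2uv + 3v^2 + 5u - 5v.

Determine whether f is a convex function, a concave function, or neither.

neither

The term 2v^3 is cubic, so the Hessian is not constant.
∂²f/∂v² = 12v + 6, which takes both signs as v varies (negative for sufficiently negative v). A diagonal entry of the Hessian changing sign means the Hessian is neither positive- nor negative-semidefinite on all of R^2.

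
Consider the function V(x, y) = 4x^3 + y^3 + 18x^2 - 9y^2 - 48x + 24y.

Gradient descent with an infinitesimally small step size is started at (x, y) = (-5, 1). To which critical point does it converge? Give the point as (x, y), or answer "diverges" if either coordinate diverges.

V is separable, so gradient descent decouples: x follows -∂V/∂x, y follows -∂V/∂y.
∂V/∂x = 12(x - 1)(x + 4); at x=-5 this is 72, so x decreases.
∂V/∂y = 3(y - 4)(y - 2); at y=1 this is 9, so y decreases.
The x-coordinate has no critical point in that direction and runs off to infinity.

diverges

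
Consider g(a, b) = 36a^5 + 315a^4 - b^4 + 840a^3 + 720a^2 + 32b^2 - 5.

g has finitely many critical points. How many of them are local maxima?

g separates as a function of a plus a function of b, so ∇g=0 decouples.
∂g/∂a = 180a(a + 1)(a + 2)(a + 4) = 0 at a ∈ {-4, -2, -1, 0}; ∂g/∂b = -4b(b - 4)(b + 4) = 0 at b ∈ {-4, 0, 4}.
The Hessian is diagonal: diag(g_aa, g_bb). Second derivatives: g_aa(-4)=-4320, g_aa(-2)=720, g_aa(-1)=-540, g_aa(0)=1440; g_bb(-4)=-128, g_bb(0)=64, g_bb(4)=-128.
Local maxima occur where both diagonal entries negative: (-4, -4), (-4, 4), (-1, -4), (-1, 4). Count: 4.

4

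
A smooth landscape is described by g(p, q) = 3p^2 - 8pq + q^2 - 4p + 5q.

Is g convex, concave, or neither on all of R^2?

g is quadratic, so its Hessian is the constant matrix H = [[6, -8], [-8, 2]].
det(H) = -52, tr(H) = 8.
det(H) < 0, so H is indefinite: neither convex nor concave.

neither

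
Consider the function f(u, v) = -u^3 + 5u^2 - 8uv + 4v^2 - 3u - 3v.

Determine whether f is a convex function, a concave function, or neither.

The term -u^3 is cubic, so the Hessian is not constant.
∂²f/∂u² = -6u + 10, which takes both signs as u varies (negative for sufficiently large u). A diagonal entry of the Hessian changing sign means the Hessian is neither positive- nor negative-semidefinite on all of R^2.

neither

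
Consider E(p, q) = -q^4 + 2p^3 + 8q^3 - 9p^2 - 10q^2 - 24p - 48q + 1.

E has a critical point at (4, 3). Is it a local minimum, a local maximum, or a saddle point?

local minimum

The mixed partial ∂²E/∂p∂q is 0, so the Hessian at any point is diag(E_pp, E_qq) = diag(6(2p - 3), 4(-3q^2 + 12q - 5)).
At (4, 3): H = diag(30, 16).
Both eigenvalues are positive, so H is positive definite: a local minimum.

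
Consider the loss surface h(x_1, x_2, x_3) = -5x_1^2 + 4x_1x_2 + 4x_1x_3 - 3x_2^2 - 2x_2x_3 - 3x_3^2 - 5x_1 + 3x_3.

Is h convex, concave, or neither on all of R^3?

h is quadratic, so its Hessian is the constant matrix H = [[-10, 4, 4], [4, -6, -2], [4, -2, -6]].
Leading principal minors: -10, 44, -192.
Signs alternate −, +, − ⇒ H ≺ 0 ⇒ concave.

concave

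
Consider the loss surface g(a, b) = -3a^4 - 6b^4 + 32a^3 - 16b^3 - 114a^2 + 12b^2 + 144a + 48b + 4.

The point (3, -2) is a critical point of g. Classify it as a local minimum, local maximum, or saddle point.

The mixed partial ∂²g/∂a∂b is 0, so the Hessian at any point is diag(g_aa, g_bb) = diag(12(-3a^2 + 16a - 19), 24(-3b^2 - 4b + 1)).
At (3, -2): H = diag(24, -72).
The eigenvalues have opposite signs, so H is indefinite: a saddle point.

saddle point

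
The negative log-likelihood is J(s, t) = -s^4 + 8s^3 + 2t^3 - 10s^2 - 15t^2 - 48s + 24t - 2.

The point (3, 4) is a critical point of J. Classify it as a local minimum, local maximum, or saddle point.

The mixed partial ∂²J/∂s∂t is 0, so the Hessian at any point is diag(J_ss, J_tt) = diag(4(-3s^2 + 12s - 5), 6(2t - 5)).
At (3, 4): H = diag(16, 18).
Both eigenvalues are positive, so H is positive definite: a local minimum.

local minimum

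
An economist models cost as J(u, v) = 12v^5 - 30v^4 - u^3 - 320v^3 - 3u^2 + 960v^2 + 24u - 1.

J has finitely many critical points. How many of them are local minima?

J separates as a function of u plus a function of v, so ∇J=0 decouples.
∂J/∂u = -3(u - 2)(u + 4) = 0 at u ∈ {-4, 2}; ∂J/∂v = 60v(v - 4)(v - 2)(v + 4) = 0 at v ∈ {-4, 0, 2, 4}.
The Hessian is diagonal: diag(J_uu, J_vv). Second derivatives: J_uu(-4)=18, J_uu(2)=-18; J_vv(-4)=-11520, J_vv(0)=1920, J_vv(2)=-1440, J_vv(4)=3840.
Local minima occur where both diagonal entries positive: (-4, 0), (-4, 4). Count: 2.

2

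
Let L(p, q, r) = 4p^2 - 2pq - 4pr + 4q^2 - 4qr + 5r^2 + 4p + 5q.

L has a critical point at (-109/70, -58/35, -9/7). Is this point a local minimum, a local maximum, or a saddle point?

The Hessian is constant: H = [[8, -2, -4], [-2, 8, -4], [-4, -4, 10]].
Leading principal minors: Δ₁ = 8, Δ₂ = 60, Δ₃ = 280.
All leading minors are positive, so H is positive definite: a local minimum.

local minimum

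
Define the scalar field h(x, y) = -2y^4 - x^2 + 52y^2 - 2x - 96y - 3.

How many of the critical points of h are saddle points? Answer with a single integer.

1

h separates as a function of x plus a function of y, so ∇h=0 decouples.
∂h/∂x = -2(x + 1) = 0 at x ∈ {-1}; ∂h/∂y = -8(y - 3)(y - 1)(y + 4) = 0 at y ∈ {-4, 1, 3}.
The Hessian is diagonal: diag(h_xx, h_yy). Second derivatives: h_xx(-1)=-2; h_yy(-4)=-280, h_yy(1)=80, h_yy(3)=-112.
Saddle points occur where the two diagonal entries have opposite signs: (-1, 1). Count: 1.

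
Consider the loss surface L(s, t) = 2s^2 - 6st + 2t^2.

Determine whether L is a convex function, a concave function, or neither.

L is quadratic, so its Hessian is the constant matrix H = [[4, -6], [-6, 4]].
det(H) = -20, tr(H) = 8.
det(H) < 0, so H is indefinite: neither convex nor concave.

neither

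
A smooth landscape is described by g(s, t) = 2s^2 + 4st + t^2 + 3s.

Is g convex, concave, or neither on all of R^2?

neither

g is quadratic, so its Hessian is the constant matrix H = [[4, 4], [4, 2]].
det(H) = -8, tr(H) = 6.
det(H) < 0, so H is indefinite: neither convex nor concave.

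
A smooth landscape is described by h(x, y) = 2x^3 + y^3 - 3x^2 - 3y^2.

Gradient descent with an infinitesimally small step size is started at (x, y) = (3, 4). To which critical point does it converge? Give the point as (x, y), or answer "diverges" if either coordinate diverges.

h is separable, so gradient descent decouples: x follows -∂h/∂x, y follows -∂h/∂y.
∂h/∂x = 6x(x - 1); at x=3 this is 36, so x decreases.
∂h/∂y = 3y(y - 2); at y=4 this is 24, so y decreases.
x converges to its nearest critical value 1 (a local min of the x-part); y converges to 2. The iterate converges to (1, 2).

(1, 2)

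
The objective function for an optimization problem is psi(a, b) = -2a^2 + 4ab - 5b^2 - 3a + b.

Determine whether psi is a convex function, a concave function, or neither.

psi is quadratic, so its Hessian is the constant matrix H = [[-4, 4], [4, -10]].
det(H) = 24, tr(H) = -14.
det(H) > 0 and tr(H) < 0, so H is negative definite everywhere: concave.

concave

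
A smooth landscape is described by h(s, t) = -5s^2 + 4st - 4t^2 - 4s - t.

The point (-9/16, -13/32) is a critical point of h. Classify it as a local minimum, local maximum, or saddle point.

The Hessian of h is constant: H = [[-10, 4], [4, -8]].
det(H) = (-10)·(-8) − 4² = 64.
det(H) > 0 and tr(H) = -18 < 0, so H is negative definite and the point is a local maximum.

local maximum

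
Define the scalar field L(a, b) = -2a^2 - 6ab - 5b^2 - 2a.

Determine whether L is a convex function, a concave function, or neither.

L is quadratic, so its Hessian is the constant matrix H = [[-4, -6], [-6, -10]].
det(H) = 4, tr(H) = -14.
det(H) > 0 and tr(H) < 0, so H is negative definite everywhere: concave.

concave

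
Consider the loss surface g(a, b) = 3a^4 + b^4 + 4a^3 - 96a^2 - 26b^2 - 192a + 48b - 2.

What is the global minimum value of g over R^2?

-1634

g(a,b) separates as P(a) + Q(b) − 2, so its minimum is min P + min Q − 2.
P'(a) = 12(a - 4)(a + 1)(a + 4) vanishes at a ∈ {-4, -1, 4}; Q'(b) = 4(b - 3)(b - 1)(b + 4) vanishes at b ∈ {-4, 1, 3}.
Local minima of P (where P''>0): P(-4)=-256, P(4)=-1280. Local minima of Q: Q(-4)=-352, Q(3)=-9.
So the global minimum of g is P(4) + Q(-4) − 2 = -1280 − 352 − 2 = -1634, attained at (4, -4).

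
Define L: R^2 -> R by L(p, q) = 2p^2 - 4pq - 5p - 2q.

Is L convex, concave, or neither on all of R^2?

L is quadratic, so its Hessian is the constant matrix H = [[4, -4], [-4, 0]].
det(H) = -16, tr(H) = 4.
det(H) < 0, so H is indefinite: neither convex nor concave.

neither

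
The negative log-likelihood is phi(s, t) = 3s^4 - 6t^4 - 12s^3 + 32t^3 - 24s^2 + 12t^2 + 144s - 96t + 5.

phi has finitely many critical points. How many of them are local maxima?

phi separates as a function of s plus a function of t, so ∇phi=0 decouples.
∂phi/∂s = 12(s - 3)(s - 2)(s + 2) = 0 at s ∈ {-2, 2, 3}; ∂phi/∂t = -24(t - 4)(t - 1)(t + 1) = 0 at t ∈ {-1, 1, 4}.
The Hessian is diagonal: diag(phi_ss, phi_tt). Second derivatives: phi_ss(-2)=240, phi_ss(2)=-48, phi_ss(3)=60; phi_tt(-1)=-240, phi_tt(1)=144, phi_tt(4)=-360.
Local maxima occur where both diagonal entries negative: (2, -1), (2, 4). Count: 2.

2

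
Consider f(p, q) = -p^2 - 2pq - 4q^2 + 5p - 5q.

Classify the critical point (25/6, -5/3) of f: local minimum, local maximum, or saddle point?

The Hessian of f is constant: H = [[-2, -2], [-2, -8]].
det(H) = (-2)·(-8) − (-2)² = 12.
det(H) > 0 and tr(H) = -10 < 0, so H is negative definite and the point is a local maximum.

local maximum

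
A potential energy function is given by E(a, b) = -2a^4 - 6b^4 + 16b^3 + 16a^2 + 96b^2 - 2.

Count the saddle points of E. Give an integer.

4

E separates as a function of a plus a function of b, so ∇E=0 decouples.
∂E/∂a = -8a(a - 2)(a + 2) = 0 at a ∈ {-2, 0, 2}; ∂E/∂b = -24b(b - 4)(b + 2) = 0 at b ∈ {-2, 0, 4}.
The Hessian is diagonal: diag(E_aa, E_bb). Second derivatives: E_aa(-2)=-64, E_aa(0)=32, E_aa(2)=-64; E_bb(-2)=-288, E_bb(0)=192, E_bb(4)=-576.
Saddle points occur where the two diagonal entries have opposite signs: (-2, 0), (0, -2), (0, 4), (2, 0). Count: 4.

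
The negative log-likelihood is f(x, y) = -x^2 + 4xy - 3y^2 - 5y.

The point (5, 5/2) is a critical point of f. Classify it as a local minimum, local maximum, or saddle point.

saddle point

The Hessian of f is constant: H = [[-2, 4], [4, -6]].
det(H) = (-2)·(-6) − 4² = -4.
Since det(H) < 0, H is indefinite and the critical point is a saddle point.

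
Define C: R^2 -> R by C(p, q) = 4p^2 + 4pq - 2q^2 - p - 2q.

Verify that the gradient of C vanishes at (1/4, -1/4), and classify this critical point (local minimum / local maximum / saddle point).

∇C = (8p + 4q - 1, 4p - 4q - 2); substituting (1/4, -1/4) gives ∇C = (0, 0), so (1/4, -1/4) is indeed a critical point.
The Hessian of C is constant: H = [[8, 4], [4, -4]].
det(H) = 8·(-4) − 4² = -48.
Since det(H) < 0, H is indefinite and the critical point is a saddle point.

saddle point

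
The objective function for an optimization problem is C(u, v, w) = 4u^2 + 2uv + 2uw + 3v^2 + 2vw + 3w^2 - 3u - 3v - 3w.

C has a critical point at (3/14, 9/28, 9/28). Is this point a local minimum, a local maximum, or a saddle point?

local minimum

The Hessian is constant: H = [[8, 2, 2], [2, 6, 2], [2, 2, 6]].
Leading principal minors: Δ₁ = 8, Δ₂ = 44, Δ₃ = 224.
All leading minors are positive, so H is positive definite: a local minimum.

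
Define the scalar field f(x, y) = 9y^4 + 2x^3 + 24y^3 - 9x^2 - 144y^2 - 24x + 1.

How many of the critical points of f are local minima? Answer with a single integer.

f separates as a function of x plus a function of y, so ∇f=0 decouples.
∂f/∂x = 6(x - 4)(x + 1) = 0 at x ∈ {-1, 4}; ∂f/∂y = 36y(y - 2)(y + 4) = 0 at y ∈ {-4, 0, 2}.
The Hessian is diagonal: diag(f_xx, f_yy). Second derivatives: f_xx(-1)=-30, f_xx(4)=30; f_yy(-4)=864, f_yy(0)=-288, f_yy(2)=432.
Local minima occur where both diagonal entries positive: (4, -4), (4, 2). Count: 2.

2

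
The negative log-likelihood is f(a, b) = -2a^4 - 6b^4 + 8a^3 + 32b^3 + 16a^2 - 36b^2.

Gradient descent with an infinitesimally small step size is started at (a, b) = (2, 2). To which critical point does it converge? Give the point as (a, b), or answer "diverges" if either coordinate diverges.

f is separable, so gradient descent decouples: a follows -∂f/∂a, b follows -∂f/∂b.
∂f/∂a = -8a(a - 4)(a + 1); at a=2 this is 96, so a decreases.
∂f/∂b = -24b(b - 3)(b - 1); at b=2 this is 48, so b decreases.
a converges to its nearest critical value 0 (a local min of the a-part); b converges to 1. The iterate converges to (0, 1).

(0, 1)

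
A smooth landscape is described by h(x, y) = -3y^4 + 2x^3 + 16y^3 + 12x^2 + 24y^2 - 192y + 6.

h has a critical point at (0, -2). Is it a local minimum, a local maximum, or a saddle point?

The mixed partial ∂²h/∂x∂y is 0, so the Hessian at any point is diag(h_xx, h_yy) = diag(12(x + 2), 12(-3y^2 + 8y + 4)).
At (0, -2): H = diag(24, -288).
The eigenvalues have opposite signs, so H is indefinite: a saddle point.

saddle point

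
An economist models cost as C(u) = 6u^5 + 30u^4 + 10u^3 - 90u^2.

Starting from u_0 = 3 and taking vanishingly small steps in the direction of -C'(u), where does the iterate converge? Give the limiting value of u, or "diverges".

1

C'(u) = 30u(u - 1)(u + 2)(u + 3), so C'(3) = 5400.
Gradient descent moves in the -C' direction, i.e. u is decreasing.
The nearest critical point in that direction is u = 1, where C'' = 360 > 0 (a local minimum). The iterate converges there.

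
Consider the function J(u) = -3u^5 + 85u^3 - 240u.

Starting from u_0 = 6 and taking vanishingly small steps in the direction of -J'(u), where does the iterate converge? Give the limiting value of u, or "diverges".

diverges

J'(u) = -15(u - 4)(u - 1)(u + 1)(u + 4), so J'(6) = -10500.
Gradient descent moves in the -J' direction, i.e. u is increasing.
There is no critical point above u=6, and J' keeps the same sign, so the iterate runs off to +∞.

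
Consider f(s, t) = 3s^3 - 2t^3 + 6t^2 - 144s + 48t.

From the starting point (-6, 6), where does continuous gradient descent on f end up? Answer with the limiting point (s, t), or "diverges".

f is separable, so gradient descent decouples: s follows -∂f/∂s, t follows -∂f/∂t.
∂f/∂s = 9(s - 4)(s + 4); at s=-6 this is 180, so s decreases.
∂f/∂t = -6(t - 4)(t + 2); at t=6 this is -96, so t increases.
The s-coordinate has no critical point in that direction and runs off to infinity.

diverges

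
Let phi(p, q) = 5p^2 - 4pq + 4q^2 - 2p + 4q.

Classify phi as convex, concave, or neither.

convex

phi is quadratic, so its Hessian is the constant matrix H = [[10, -4], [-4, 8]].
det(H) = 64, tr(H) = 18.
det(H) > 0 and tr(H) > 0, so H is positive definite everywhere: convex.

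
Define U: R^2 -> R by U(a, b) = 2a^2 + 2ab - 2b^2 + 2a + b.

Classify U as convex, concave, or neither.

U is quadratic, so its Hessian is the constant matrix H = [[4, 2], [2, -4]].
det(H) = -20, tr(H) = 0.
det(H) < 0, so H is indefinite: neither convex nor concave.

neither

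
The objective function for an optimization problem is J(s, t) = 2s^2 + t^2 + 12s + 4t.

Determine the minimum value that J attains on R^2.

J(s,t) separates as P(s) + Q(t), so its minimum is min P + min Q.
P'(s) = 4s + 12 vanishes at s ∈ {-3}; Q'(t) = 2(t + 2) vanishes at t ∈ {-2}.
Local minima of P (where P''>0): P(-3)=-18. Local minima of Q: Q(-2)=-4.
So the global minimum of J is P(-3) + Q(-2) = -18 − 4 = -22, attained at (-3, -2).

-22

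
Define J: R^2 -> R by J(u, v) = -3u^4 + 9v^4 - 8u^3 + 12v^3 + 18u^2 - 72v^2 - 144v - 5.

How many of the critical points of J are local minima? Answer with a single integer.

2

J separates as a function of u plus a function of v, so ∇J=0 decouples.
∂J/∂u = -12u(u - 1)(u + 3) = 0 at u ∈ {-3, 0, 1}; ∂J/∂v = 36(v - 2)(v + 1)(v + 2) = 0 at v ∈ {-2, -1, 2}.
The Hessian is diagonal: diag(J_uu, J_vv). Second derivatives: J_uu(-3)=-144, J_uu(0)=36, J_uu(1)=-48; J_vv(-2)=144, J_vv(-1)=-108, J_vv(2)=432.
Local minima occur where both diagonal entries positive: (0, -2), (0, 2). Count: 2.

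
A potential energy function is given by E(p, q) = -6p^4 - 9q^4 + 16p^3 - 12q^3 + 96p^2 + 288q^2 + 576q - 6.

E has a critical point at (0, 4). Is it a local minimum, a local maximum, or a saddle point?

The mixed partial ∂²E/∂p∂q is 0, so the Hessian at any point is diag(E_pp, E_qq) = diag(24(-3p^2 + 4p + 8), 36(-3q^2 - 2q + 16)).
At (0, 4): H = diag(192, -1440).
The eigenvalues have opposite signs, so H is indefinite: a saddle point.

saddle point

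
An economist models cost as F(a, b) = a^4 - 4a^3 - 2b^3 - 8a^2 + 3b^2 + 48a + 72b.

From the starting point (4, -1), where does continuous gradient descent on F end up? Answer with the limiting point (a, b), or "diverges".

(3, -3)

F is separable, so gradient descent decouples: a follows -∂F/∂a, b follows -∂F/∂b.
∂F/∂a = 4(a - 3)(a - 2)(a + 2); at a=4 this is 48, so a decreases.
∂F/∂b = -6(b - 4)(b + 3); at b=-1 this is 60, so b decreases.
a converges to its nearest critical value 3 (a local min of the a-part); b converges to -3. The iterate converges to (3, -3).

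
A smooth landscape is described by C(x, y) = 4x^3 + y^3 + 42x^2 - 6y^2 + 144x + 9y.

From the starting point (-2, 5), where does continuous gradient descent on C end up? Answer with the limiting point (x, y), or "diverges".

(-3, 3)

C is separable, so gradient descent decouples: x follows -∂C/∂x, y follows -∂C/∂y.
∂C/∂x = 12(x + 3)(x + 4); at x=-2 this is 24, so x decreases.
∂C/∂y = 3(y - 3)(y - 1); at y=5 this is 24, so y decreases.
x converges to its nearest critical value -3 (a local min of the x-part); y converges to 3. The iterate converges to (-3, 3).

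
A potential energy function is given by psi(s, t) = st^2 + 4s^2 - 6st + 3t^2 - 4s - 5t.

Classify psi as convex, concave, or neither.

The term st^2 is cubic, so the Hessian is not constant.
∂²psi/∂t² = 2s + 6, which takes both signs as s varies (negative for sufficiently negative s). A diagonal entry of the Hessian changing sign means the Hessian is neither positive- nor negative-semidefinite on all of R^2.

neither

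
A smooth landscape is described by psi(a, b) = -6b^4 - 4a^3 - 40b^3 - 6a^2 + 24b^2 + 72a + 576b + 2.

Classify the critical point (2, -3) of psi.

The mixed partial ∂²psi/∂a∂b is 0, so the Hessian at any point is diag(psi_aa, psi_bb) = diag(-12(2a + 1), 24(-3b^2 - 10b + 2)).
At (2, -3): H = diag(-60, 120).
The eigenvalues have opposite signs, so H is indefinite: a saddle point.

saddle point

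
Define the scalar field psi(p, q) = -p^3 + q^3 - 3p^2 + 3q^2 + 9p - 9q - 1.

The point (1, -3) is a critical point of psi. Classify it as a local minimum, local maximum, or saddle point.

The mixed partial ∂²psi/∂p∂q is 0, so the Hessian at any point is diag(psi_pp, psi_qq) = diag(-6(p + 1), 6(q + 1)).
At (1, -3): H = diag(-12, -12).
Both eigenvalues are negative, so H is negative definite: a local maximum.

local maximum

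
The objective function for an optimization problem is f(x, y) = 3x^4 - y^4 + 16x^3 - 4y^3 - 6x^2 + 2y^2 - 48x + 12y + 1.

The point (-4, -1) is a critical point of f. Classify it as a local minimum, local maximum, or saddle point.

The mixed partial ∂²f/∂x∂y is 0, so the Hessian at any point is diag(f_xx, f_yy) = diag(12(3x^2 + 8x - 1), 4(-3y^2 - 6y + 1)).
At (-4, -1): H = diag(180, 16).
Both eigenvalues are positive, so H is positive definite: a local minimum.

local minimum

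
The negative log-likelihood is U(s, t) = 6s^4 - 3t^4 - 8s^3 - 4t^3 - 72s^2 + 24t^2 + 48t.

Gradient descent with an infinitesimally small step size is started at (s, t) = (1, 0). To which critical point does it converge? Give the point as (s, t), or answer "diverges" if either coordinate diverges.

(3, -1)

U is separable, so gradient descent decouples: s follows -∂U/∂s, t follows -∂U/∂t.
∂U/∂s = 24s(s - 3)(s + 2); at s=1 this is -144, so s increases.
∂U/∂t = -12(t - 2)(t + 1)(t + 2); at t=0 this is 48, so t decreases.
s converges to its nearest critical value 3 (a local min of the s-part); t converges to -1. The iterate converges to (3, -1).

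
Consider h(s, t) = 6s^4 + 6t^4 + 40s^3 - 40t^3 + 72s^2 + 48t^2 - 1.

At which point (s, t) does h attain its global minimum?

h(s,t) separates as P(s) + Q(t) − 1, so its minimum is min P + min Q − 1.
P'(s) = 24s(s + 2)(s + 3) vanishes at s ∈ {-3, -2, 0}; Q'(t) = 24t(t - 4)(t - 1) vanishes at t ∈ {0, 1, 4}.
Local minima of P (where P''>0): P(-3)=54, P(0)=0. Local minima of Q: Q(0)=0, Q(4)=-256.
So the global minimum of h is P(0) + Q(4) − 1 = 0 − 256 − 1 = -257, attained at (0, 4).

(0, 4)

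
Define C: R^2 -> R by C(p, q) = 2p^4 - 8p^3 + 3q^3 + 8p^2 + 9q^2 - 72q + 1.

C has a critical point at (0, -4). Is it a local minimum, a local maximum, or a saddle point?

The mixed partial ∂²C/∂p∂q is 0, so the Hessian at any point is diag(C_pp, C_qq) = diag(8(3p^2 - 6p + 2), 18(q + 1)).
At (0, -4): H = diag(16, -54).
The eigenvalues have opposite signs, so H is indefinite: a saddle point.

saddle point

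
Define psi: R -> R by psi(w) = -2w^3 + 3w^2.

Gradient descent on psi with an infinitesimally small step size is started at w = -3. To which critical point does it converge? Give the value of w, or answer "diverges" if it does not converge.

psi'(w) = -6w(w - 1), so psi'(-3) = -72.
Gradient descent moves in the -psi' direction, i.e. w is increasing.
The nearest critical point in that direction is w = 0, where psi'' = 6 > 0 (a local minimum). The iterate converges there.

0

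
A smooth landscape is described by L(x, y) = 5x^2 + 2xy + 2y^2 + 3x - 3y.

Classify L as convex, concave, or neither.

convex

L is quadratic, so its Hessian is the constant matrix H = [[10, 2], [2, 4]].
det(H) = 36, tr(H) = 14.
det(H) > 0 and tr(H) > 0, so H is positive definite everywhere: convex.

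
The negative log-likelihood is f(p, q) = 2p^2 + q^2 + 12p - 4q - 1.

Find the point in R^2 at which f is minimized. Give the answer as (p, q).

f(p,q) separates as A(p) + B(q) − 1, so its minimum is min A + min B − 1.
A'(p) = 4p + 12 vanishes at p ∈ {-3}; B'(q) = 2q - 4 vanishes at q ∈ {2}.
Local minima of A (where A''>0): A(-3)=-18. Local minima of B: B(2)=-4.
So the global minimum of f is A(-3) + B(2) − 1 = -18 − 4 − 1 = -23, attained at (-3, 2).

(-3, 2)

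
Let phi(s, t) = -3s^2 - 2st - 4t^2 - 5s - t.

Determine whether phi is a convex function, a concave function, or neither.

phi is quadratic, so its Hessian is the constant matrix H = [[-6, -2], [-2, -8]].
det(H) = 44, tr(H) = -14.
det(H) > 0 and tr(H) < 0, so H is negative definite everywhere: concave.

concave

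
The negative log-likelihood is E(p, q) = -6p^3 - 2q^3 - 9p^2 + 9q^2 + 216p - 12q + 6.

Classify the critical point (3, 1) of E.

saddle point

The mixed partial ∂²E/∂p∂q is 0, so the Hessian at any point is diag(E_pp, E_qq) = diag(-18(2p + 1), 6(-2q + 3)).
At (3, 1): H = diag(-126, 6).
The eigenvalues have opposite signs, so H is indefinite: a saddle point.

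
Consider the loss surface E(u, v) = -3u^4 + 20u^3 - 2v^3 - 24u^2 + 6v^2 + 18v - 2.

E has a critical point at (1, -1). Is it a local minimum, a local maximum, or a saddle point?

The mixed partial ∂²E/∂u∂v is 0, so the Hessian at any point is diag(E_uu, E_vv) = diag(12(-3u^2 + 10u - 4), 12(-v + 1)).
At (1, -1): H = diag(36, 24).
Both eigenvalues are positive, so H is positive definite: a local minimum.

local minimum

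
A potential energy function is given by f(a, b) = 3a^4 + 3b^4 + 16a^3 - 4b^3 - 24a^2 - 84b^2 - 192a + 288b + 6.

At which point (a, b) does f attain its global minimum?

(2, -4)

f(a,b) separates as P(a) + Q(b) + 6, so its minimum is min P + min Q + 6.
P'(a) = 12(a - 2)(a + 2)(a + 4) vanishes at a ∈ {-4, -2, 2}; Q'(b) = 12(b - 3)(b - 2)(b + 4) vanishes at b ∈ {-4, 2, 3}.
Local minima of P (where P''>0): P(-4)=128, P(2)=-304. Local minima of Q: Q(-4)=-1472, Q(3)=243.
So the global minimum of f is P(2) + Q(-4) + 6 = -304 − 1472 + 6 = -1770, attained at (2, -4).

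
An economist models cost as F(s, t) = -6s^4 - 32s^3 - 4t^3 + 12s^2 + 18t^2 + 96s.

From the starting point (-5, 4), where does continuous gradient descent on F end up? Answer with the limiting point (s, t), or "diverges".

F is separable, so gradient descent decouples: s follows -∂F/∂s, t follows -∂F/∂t.
∂F/∂s = -24(s - 1)(s + 1)(s + 4); at s=-5 this is 576, so s decreases.
∂F/∂t = -12t(t - 3); at t=4 this is -48, so t increases.
The s-coordinate has no critical point in that direction and runs off to infinity.

diverges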